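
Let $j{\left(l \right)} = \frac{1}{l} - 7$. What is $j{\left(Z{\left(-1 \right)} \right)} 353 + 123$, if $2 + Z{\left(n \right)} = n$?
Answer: $- \frac{7397}{3} \approx -2465.7$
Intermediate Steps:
$Z{\left(n \right)} = -2 + n$
$j{\left(l \right)} = -7 + \frac{1}{l}$ ($j{\left(l \right)} = \frac{1}{l} - 7 = -7 + \frac{1}{l}$)
$j{\left(Z{\left(-1 \right)} \right)} 353 + 123 = \left(-7 + \frac{1}{-2 - 1}\right) 353 + 123 = \left(-7 + \frac{1}{-3}\right) 353 + 123 = \left(-7 - \frac{1}{3}\right) 353 + 123 = \left(- \frac{22}{3}\right) 353 + 123 = - \frac{7766}{3} + 123 = - \frac{7397}{3}$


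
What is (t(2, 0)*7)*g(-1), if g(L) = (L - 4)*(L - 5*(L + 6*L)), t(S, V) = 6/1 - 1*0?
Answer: -7140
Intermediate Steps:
t(S, V) = 6 (t(S, V) = 6*1 + 0 = 6 + 0 = 6)
g(L) = -34*L*(-4 + L) (g(L) = (-4 + L)*(L - 35*L) = (-4 + L)*(-34*L) = -34*L*(-4 + L))
(t(2, 0)*7)*g(-1) = (6*7)*(34*(-1)*(4 - 1*(-1))) = 42*(34*(-1)*(4 + 1)) = 42*(34*(-1)*5) = 42*(-170) = -7140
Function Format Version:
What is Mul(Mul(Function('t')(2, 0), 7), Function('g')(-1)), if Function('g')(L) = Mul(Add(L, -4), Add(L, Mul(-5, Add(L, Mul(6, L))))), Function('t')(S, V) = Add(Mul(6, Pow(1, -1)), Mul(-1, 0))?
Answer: -7140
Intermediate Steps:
Function('t')(S, V) = 6 (Function('t')(S, V) = Add(Mul(6, 1), 0) = Add(6, 0) = 6)
Function('g')(L) = Mul(-34, L, Add(-4, L)) (Function('g')(L) = Mul(Add(-4, L), Add(L, Mul(-5, Mul(7, L)))) = Mul(Add(-4, L), Add(L, Mul(-35, L))) = Mul(Add(-4, L), Mul(-34, L)) = Mul(-34, L, Add(-4, L)))
Mul(Mul(Function('t')(2, 0), 7), Function('g')(-1)) = Mul(Mul(6, 7), Mul(34, -1, Add(4, Mul(-1, -1)))) = Mul(42, Mul(34, -1, Add(4, 1))) = Mul(42, Mul(34, -1, 5)) = Mul(42, -170) = -7140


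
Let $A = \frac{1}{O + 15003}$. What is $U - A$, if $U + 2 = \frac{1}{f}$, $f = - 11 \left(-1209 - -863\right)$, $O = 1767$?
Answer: $- \frac{31910069}{15956655} \approx -1.9998$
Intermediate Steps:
$f = 3806$ ($f = - 11 \left(-1209 + 863\right) = \left(-11\right) \left(-346\right) = 3806$)
$A = \frac{1}{16770}$ ($A = \frac{1}{1767 + 15003} = \frac{1}{16770} \approx 5.963 \cdot 10^{-5}$)
$U = - \frac{7611}{3806}$ ($U = -2 + \frac{1}{3806} = - \frac{7611}{3806} \approx -1.9997$)
$U - A = - \frac{7611}{3806} - \frac{1}{16770} = - \frac{31910069}{15956655}$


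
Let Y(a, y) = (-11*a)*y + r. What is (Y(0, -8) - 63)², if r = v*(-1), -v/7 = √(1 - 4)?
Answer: 3822 - 882*I*√3 ≈ 3822.0 - 1527.7*I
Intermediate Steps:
v = -7*I*√3 (v = -7*√(1 - 4) = -7*I*√3 ≈ -12.124*I)
r = 7*I*√3 (r = -7*I*√3*(-1) = 7*I*√3 ≈ 12.124*I)
Y(a, y) = -11*a*y + 7*I*√3 (Y(a, y) = (-11*a)*y + 7*I*√3 = -11*a*y + 7*I*√3)
(Y(0, -8) - 63)² = ((-11*0*(-8) + 7*I*√3) - 63)² = ((0 + 7*I*√3) - 63)² = (7*I*√3 - 63)² = (-63 + 7*I*√3)²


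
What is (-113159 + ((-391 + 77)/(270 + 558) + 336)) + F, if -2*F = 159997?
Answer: -39914129/207 ≈ -1.9282e+5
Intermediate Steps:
F = -159997/2 (F = -½*159997 = -159997/2 ≈ -79999.)
(-113159 + ((-391 + 77)/(270 + 558) + 336)) + F = (-113159 + ((-391 + 77)/(270 + 558) + 336)) - 159997/2 = (-113159 + (-314/828 + 336)) - 159997/2 = (-113159 + ((1/828)*(-314) + 336)) - 159997/2 = (-113159 + (-157/414 + 336)) - 159997/2 = (-113159 + 138947/414) - 159997/2 = -46708879/414 - 159997/2 = -39914129/207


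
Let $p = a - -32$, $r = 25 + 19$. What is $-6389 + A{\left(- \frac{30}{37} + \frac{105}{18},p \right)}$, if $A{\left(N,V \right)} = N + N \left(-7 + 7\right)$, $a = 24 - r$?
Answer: $- \frac{1417243}{222} \approx -6384.0$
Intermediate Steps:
$r = 44$
$a = -20$ ($a = 24 - 44 = -20$)
$p = 12$ ($p = -20 - -32 = -20 + 32 = 12$)
$A{\left(N,V \right)} = N$ ($A{\left(N,V \right)} = N + N 0 = N + 0 = N$)
$-6389 + A{\left(- \frac{30}{37} + \frac{105}{18},p \right)} = -6389 + \left(- \frac{30}{37} + \frac{105}{18}\right) = -6389 + \left(\left(-30\right) \frac{1}{37} + 105 \cdot \frac{1}{18}\right) = -6389 + \left(- \frac{30}{37} + \frac{35}{6}\right) = -6389 + \frac{1115}{222} = - \frac{1417243}{222}$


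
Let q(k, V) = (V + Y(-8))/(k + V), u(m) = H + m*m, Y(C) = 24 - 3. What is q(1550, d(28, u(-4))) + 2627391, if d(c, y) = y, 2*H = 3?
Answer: 748806442/285 ≈ 2.6274e+6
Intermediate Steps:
H = 3/2 (H = (½)*3 = 3/2 ≈ 1.5000)
Y(C) = 21
u(m) = 3/2 + m² (u(m) = 3/2 + m*m = 3/2 + m²)
q(k, V) = (21 + V)/(V + k) (q(k, V) = (V + 21)/(k + V) = (21 + V)/(V + k))
q(1550, d(28, u(-4))) + 2627391 = (21 + (3/2 + (-4)²))/((3/2 + (-4)²) + 1550) + 2627391 = (21 + (3/2 + 16))/((3/2 + 16) + 1550) + 2627391 = (21 + 35/2)/(35/2 + 1550) + 2627391 = (77/2)/(3135/2) + 2627391 = (2/3135)*(77/2) + 2627391 = 7/285 + 2627391 = 748806442/285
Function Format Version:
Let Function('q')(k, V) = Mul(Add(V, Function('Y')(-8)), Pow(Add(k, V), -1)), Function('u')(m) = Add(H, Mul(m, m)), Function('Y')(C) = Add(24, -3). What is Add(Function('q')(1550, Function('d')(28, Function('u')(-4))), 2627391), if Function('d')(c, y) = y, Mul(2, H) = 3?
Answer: Rational(748806442, 285) ≈ 2.6274e+6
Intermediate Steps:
H = Rational(3, 2) (H = Mul(Rational(1, 2), 3) = Rational(3, 2) ≈ 1.5000)
Function('Y')(C) = 21
Function('u')(m) = Add(Rational(3, 2), Pow(m, 2)) (Function('u')(m) = Add(Rational(3, 2), Mul(m, m)) = Add(Rational(3, 2), Pow(m, 2)))
Function('q')(k, V) = Mul(Pow(Add(V, k), -1), Add(21, V)) (Function('q')(k, V) = Mul(Add(V, 21), Pow(Add(k, V), -1)) = Mul(Add(21, V), Pow(Add(V, k), -1)) = Mul(Pow(Add(V, k), -1), Add(21, V)))
Add(Function('q')(1550, Function('d')(28, Function('u')(-4))), 2627391) = Add(Mul(Pow(Add(Add(Rational(3, 2), Pow(-4, 2)), 1550), -1), Add(21, Add(Rational(3, 2), Pow(-4, 2)))), 2627391) = Add(Mul(Pow(Add(Add(Rational(3, 2), 16), 1550), -1), Add(21, Add(Rational(3, 2), 16))), 2627391) = Add(Mul(Pow(Add(Rational(35, 2), 1550), -1), Add(21, Rational(35, 2))), 2627391) = Add(Mul(Pow(Rational(3135, 2), -1), Rational(77, 2)), 2627391) = Add(Mul(Rational(2, 3135), Rational(77, 2)), 2627391) = Add(Rational(7, 285), 2627391) = Rational(748806442, 285)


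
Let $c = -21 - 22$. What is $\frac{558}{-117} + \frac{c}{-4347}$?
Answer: $- \frac{268955}{56511} \approx -4.7593$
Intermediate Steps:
$c = -43$
$\frac{558}{-117} + \frac{c}{-4347} = \frac{558}{-117} - \frac{43}{-4347} = 558 \left(- \frac{1}{117}\right) - - \frac{43}{4347} = - \frac{62}{13} + \frac{43}{4347} = - \frac{268955}{56511}$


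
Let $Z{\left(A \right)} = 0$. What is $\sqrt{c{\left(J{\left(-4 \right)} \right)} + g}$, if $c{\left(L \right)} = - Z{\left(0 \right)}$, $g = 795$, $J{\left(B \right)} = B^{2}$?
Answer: $\sqrt{795} \approx 28.196$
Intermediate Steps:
$c{\left(L \right)} = 0$ ($c{\left(L \right)} = \left(-1\right) 0 = 0$)
$\sqrt{c{\left(J{\left(-4 \right)} \right)} + g} = \sqrt{0 + 795} = \sqrt{795}$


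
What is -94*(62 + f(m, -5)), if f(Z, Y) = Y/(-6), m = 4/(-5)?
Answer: -17719/3 ≈ -5906.3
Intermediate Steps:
m = -⅘ (m = 4*(-⅕) = -⅘ ≈ -0.80000)
f(Z, Y) = -Y/6 (f(Z, Y) = Y*(-⅙) = -Y/6)
-94*(62 + f(m, -5)) = -94*(62 - ⅙*(-5)) = -94*(62 + ⅚) = -94*377/6 = -17719/3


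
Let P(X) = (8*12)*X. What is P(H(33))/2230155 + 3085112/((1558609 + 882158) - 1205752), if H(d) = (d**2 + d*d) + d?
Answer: 31744076872/12241221677 ≈ 2.5932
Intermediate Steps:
H(d) = d + 2*d**2 (H(d) = (d**2 + d**2) + d = 2*d**2 + d = d + 2*d**2)
P(X) = 96*X
P(H(33))/2230155 + 3085112/((1558609 + 882158) - 1205752) = (96*(33*(1 + 2*33)))/2230155 + 3085112/((1558609 + 882158) - 1205752) = (96*(33*(1 + 66)))*(1/2230155) + 3085112/(2440767 - 1205752) = (96*(33*67))*(1/2230155) + 3085112/1235015 = (96*2211)*(1/2230155) + 3085112*(1/1235015) = 212256*(1/2230155) + 3085112/1235015 = 23584/247795 + 3085112/1235015 = 31744076872/12241221677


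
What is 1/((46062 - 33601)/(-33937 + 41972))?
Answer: 8035/12461 ≈ 0.64481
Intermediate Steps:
1/((46062 - 33601)/(-33937 + 41972)) = 1/(12461/8035) = 8035/12461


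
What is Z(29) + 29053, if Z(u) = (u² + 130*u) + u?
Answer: 33693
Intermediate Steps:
Z(u) = u² + 131*u
Z(29) + 29053 = 29*(131 + 29) + 29053 = 29*160 + 29053 = 4640 + 29053 = 33693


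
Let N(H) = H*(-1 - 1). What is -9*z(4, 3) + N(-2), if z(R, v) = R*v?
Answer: -104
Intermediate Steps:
N(H) = -2*H (N(H) = H*(-2) = -2*H)
-9*z(4, 3) + N(-2) = -36*3 - 2*(-2) = -9*12 + 4 = -108 + 4 = -104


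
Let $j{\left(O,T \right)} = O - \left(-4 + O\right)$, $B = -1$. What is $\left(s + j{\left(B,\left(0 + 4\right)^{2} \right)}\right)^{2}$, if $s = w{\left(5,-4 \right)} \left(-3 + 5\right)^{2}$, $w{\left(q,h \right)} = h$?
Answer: $144$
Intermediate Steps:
$j{\left(O,T \right)} = 4$
$s = -16$ ($s = - 4 \left(-3 + 5\right)^{2} = - 4 \cdot 2^{2} = \left(-4\right) 4 = -16$)
$\left(s + j{\left(B,\left(0 + 4\right)^{2} \right)}\right)^{2} = \left(-16 + 4\right)^{2} = \left(-12\right)^{2} = 144$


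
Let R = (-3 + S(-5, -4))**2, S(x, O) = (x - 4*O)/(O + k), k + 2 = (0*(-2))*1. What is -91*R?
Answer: -76531/36 ≈ -2125.9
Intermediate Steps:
k = -2 (k = -2 + (0*(-2))*1 = -2 + 0*1 = -2 + 0 = -2)
S(x, O) = (x - 4*O)/(-2 + O) (S(x, O) = (x - 4*O)/(O - 2) = (x - 4*O)/(-2 + O))
R = 841/36 (R = (-3 + (-5 - 4*(-4))/(-2 - 4))**2 = (-3 + (-5 + 16)/(-6))**2 = (-3 - 1/6*11)**2 = (-3 - 11/6)**2 = (-29/6)**2 = 841/36 ≈ 23.361)
-91*R = -91*841/36 = -76531/36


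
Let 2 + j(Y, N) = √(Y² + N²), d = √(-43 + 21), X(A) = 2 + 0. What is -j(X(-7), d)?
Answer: 2 - 3*I*√2 ≈ 2.0 - 4.2426*I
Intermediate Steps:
X(A) = 2
d = I*√22 (d = √(-22) = I*√22 ≈ 4.6904*I)
j(Y, N) = -2 + √(N² + Y²) (j(Y, N) = -2 + √(Y² + N²) = -2 + √(N² + Y²))
-j(X(-7), d) = -(-2 + √((I*√22)² + 2²)) = -(-2 + √(-22 + 4)) = -(-2 + √(-18)) = -(-2 + 3*I*√2) = 2 - 3*I*√2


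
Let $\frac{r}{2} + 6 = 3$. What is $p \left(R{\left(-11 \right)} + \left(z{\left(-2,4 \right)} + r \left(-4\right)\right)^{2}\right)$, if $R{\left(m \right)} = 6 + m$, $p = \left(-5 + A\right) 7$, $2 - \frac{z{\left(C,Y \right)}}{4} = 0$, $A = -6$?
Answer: $-78463$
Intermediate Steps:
$r = -6$ ($r = -12 + 2 \cdot 3 = -12 + 6 = -6$)
$z{\left(C,Y \right)} = 8$ ($z{\left(C,Y \right)} = 8 - 0 = 8 + 0 = 8$)
$p = -77$ ($p = \left(-5 - 6\right) 7 = \left(-11\right) 7 = -77$)
$p \left(R{\left(-11 \right)} + \left(z{\left(-2,4 \right)} + r \left(-4\right)\right)^{2}\right) = - 77 \left(\left(6 - 11\right) + \left(8 - -24\right)^{2}\right) = - 77 \left(-5 + \left(8 + 24\right)^{2}\right) = - 77 \left(-5 + 32^{2}\right) = - 77 \left(-5 + 1024\right) = \left(-77\right) 1019 = -78463$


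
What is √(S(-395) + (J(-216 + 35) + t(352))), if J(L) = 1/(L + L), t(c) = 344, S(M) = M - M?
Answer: √45078774/362 ≈ 18.547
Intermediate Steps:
S(M) = 0
J(L) = 1/(2*L)
√(S(-395) + (J(-216 + 35) + t(352))) = √(0 + (1/(2*(-216 + 35)) + 344)) = √(0 + ((½)/(-181) + 344)) = √(0 + ((½)*(-1/181) + 344)) = √(0 + (-1/362 + 344)) = √(0 + 124527/362) = √(124527/362) = √45078774/362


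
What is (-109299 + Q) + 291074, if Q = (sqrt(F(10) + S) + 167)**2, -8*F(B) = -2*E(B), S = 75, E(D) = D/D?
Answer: 838957/4 + 167*sqrt(301) ≈ 2.1264e+5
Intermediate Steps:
E(D) = 1
F(B) = 1/4 (F(B) = -(-1)/4 = -1/8*(-2) = 1/4)
Q = (167 + sqrt(301)/2)**2 (Q = (sqrt(1/4 + 75) + 167)**2 = (sqrt(301/4) + 167)**2 = (sqrt(301)/2 + 167)**2 = (167 + sqrt(301)/2)**2 ≈ 30862.)
(-109299 + Q) + 291074 = (-109299 + (334 + sqrt(301))**2/4) + 291074 = 181775 + (334 + sqrt(301))**2/4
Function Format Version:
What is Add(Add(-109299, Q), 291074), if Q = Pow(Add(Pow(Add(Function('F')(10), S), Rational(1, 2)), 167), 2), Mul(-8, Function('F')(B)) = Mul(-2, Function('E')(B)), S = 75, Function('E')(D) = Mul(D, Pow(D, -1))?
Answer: Add(Rational(838957, 4), Mul(167, Pow(301, Rational(1, 2)))) ≈ 2.1264e+5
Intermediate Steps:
Function('E')(D) = 1
Function('F')(B) = Rational(1, 4) (Function('F')(B) = Mul(Rational(-1, 8), Mul(-2, 1)) = Mul(Rational(-1, 8), -2) = Rational(1, 4))
Q = Pow(Add(167, Mul(Rational(1, 2), Pow(301, Rational(1, 2)))), 2) (Q = Pow(Add(Pow(Add(Rational(1, 4), 75), Rational(1, 2)), 167), 2) = Pow(Add(Pow(Rational(301, 4), Rational(1, 2)), 167), 2) = Pow(Add(Mul(Rational(1, 2), Pow(301, Rational(1, 2))), 167), 2) = Pow(Add(167, Mul(Rational(1, 2), Pow(301, Rational(1, 2)))), 2) ≈ 30862.)
Add(Add(-109299, Q), 291074) = Add(Add(-109299, Mul(Rational(1, 4), Pow(Add(334, Pow(301, Rational(1, 2))), 2))), 291074) = Add(181775, Mul(Rational(1, 4), Pow(Add(334, Pow(301, Rational(1, 2))), 2)))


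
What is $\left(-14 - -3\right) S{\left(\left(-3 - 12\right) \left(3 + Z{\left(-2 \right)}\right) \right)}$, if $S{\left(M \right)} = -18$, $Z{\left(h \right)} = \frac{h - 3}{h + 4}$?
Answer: $198$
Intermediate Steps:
$Z{\left(h \right)} = \frac{-3 + h}{4 + h}$
$\left(-14 - -3\right) S{\left(\left(-3 - 12\right) \left(3 + Z{\left(-2 \right)}\right) \right)} = \left(-14 - -3\right) \left(-18\right) = \left(-14 + 3\right) \left(-18\right) = \left(-11\right) \left(-18\right) = 198$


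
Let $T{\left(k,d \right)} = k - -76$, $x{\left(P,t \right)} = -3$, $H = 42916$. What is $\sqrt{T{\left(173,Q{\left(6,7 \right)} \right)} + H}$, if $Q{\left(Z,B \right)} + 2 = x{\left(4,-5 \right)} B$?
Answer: $\sqrt{43165} \approx 207.76$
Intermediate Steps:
$Q{\left(Z,B \right)} = -2 - 3 B$
$T{\left(k,d \right)} = 76 + k$ ($T{\left(k,d \right)} = k + 76 = 76 + k$)
$\sqrt{T{\left(173,Q{\left(6,7 \right)} \right)} + H} = \sqrt{\left(76 + 173\right) + 42916} = \sqrt{249 + 42916} = \sqrt{43165}$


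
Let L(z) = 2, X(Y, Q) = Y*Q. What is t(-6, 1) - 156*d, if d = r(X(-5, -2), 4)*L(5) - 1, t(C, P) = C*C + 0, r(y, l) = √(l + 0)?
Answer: -432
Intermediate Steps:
X(Y, Q) = Q*Y
r(y, l) = √l
t(C, P) = C² (t(C, P) = C² + 0 = C²)
d = 3 (d = √4*2 - 1 = 2*2 - 1 = 4 - 1 = 3)
t(-6, 1) - 156*d = (-6)² - 156*3 = 36 - 468 = -432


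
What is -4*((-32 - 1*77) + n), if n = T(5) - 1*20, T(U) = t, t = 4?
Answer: 500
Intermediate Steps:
T(U) = 4
n = -16 (n = 4 - 1*20 = 4 - 20 = -16)
-4*((-32 - 1*77) + n) = -4*((-32 - 1*77) - 16) = -4*((-32 - 77) - 16) = -4*(-109 - 16) = -4*(-125) = 500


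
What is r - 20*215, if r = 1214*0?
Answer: -4300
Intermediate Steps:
r = 0
r - 20*215 = 0 - 20*215 = 0 - 1*4300 = 0 - 4300 = -4300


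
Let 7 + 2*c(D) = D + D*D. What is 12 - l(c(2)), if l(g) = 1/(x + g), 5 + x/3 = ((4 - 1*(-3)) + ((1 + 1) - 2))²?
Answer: 3154/263 ≈ 11.992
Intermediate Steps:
c(D) = -7/2 + D/2 + D²/2 (c(D) = -7/2 + (D + D*D)/2 = -7/2 + (D + D²)/2 = -7/2 + (D/2 + D²/2) = -7/2 + D/2 + D²/2)
x = 132 (x = -15 + 3*((4 - 1*(-3)) + ((1 + 1) - 2))² = -15 + 3*((4 + 3) + (2 - 2))² = -15 + 3*(7 + 0)² = -15 + 3*7² = -15 + 3*49 = -15 + 147 = 132)
l(g) = 1/(132 + g)
12 - l(c(2)) = 12 - 1/(132 + (-7/2 + (½)*2 + (½)*2²)) = 12 - 1/(132 + (-7/2 + 1 + (½)*4)) = 12 - 1/(132 + (-7/2 + 1 + 2)) = 12 - 1/(132 - ½) = 12 - 1/263/2 = 12 - 1*2/263 = 12 - 2/263 = 3154/263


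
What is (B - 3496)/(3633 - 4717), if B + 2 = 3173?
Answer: 325/1084 ≈ 0.29982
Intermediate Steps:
B = 3171 (B = -2 + 3173 = 3171)
(B - 3496)/(3633 - 4717) = (3171 - 3496)/(3633 - 4717) = -325/(-1084) = -325*(-1/1084) = 325/1084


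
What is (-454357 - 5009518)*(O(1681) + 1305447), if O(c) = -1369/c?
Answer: -11990228020752250/1681 ≈ -7.1328e+12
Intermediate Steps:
(-454357 - 5009518)*(O(1681) + 1305447) = (-454357 - 5009518)*(-1369/1681 + 1305447) = -5463875*(-1369*1/1681 + 1305447) = -5463875*(-1369/1681 + 1305447) = -5463875*2194455038/1681 = -11990228020752250/1681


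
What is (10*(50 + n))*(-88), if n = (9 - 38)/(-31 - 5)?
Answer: -402380/9 ≈ -44709.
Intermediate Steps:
n = 29/36 (n = -29/(-36) = -29*(-1/36) = 29/36 ≈ 0.80556)
(10*(50 + n))*(-88) = (10*(50 + 29/36))*(-88) = (10*(1829/36))*(-88) = (9145/18)*(-88) = -402380/9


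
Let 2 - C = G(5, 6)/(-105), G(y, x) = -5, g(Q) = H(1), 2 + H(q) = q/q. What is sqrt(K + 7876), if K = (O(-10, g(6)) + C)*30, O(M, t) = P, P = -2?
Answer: sqrt(385854)/7 ≈ 88.739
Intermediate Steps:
H(q) = -1 (H(q) = -2 + q/q = -2 + 1 = -1)
g(Q) = -1
O(M, t) = -2
C = 41/21 (C = 2 - (-5)/(-105) = 2 - (-5)*(-1)/105 = 2 - 1*1/21 = 2 - 1/21 = 41/21 ≈ 1.9524)
K = -10/7 (K = (-2 + 41/21)*30 = -1/21*30 = -10/7 ≈ -1.4286)
sqrt(K + 7876) = sqrt(-10/7 + 7876) = sqrt(55122/7) = sqrt(385854)/7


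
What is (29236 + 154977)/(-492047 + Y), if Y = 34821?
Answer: -184213/457226 ≈ -0.40289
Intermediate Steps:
(29236 + 154977)/(-492047 + Y) = (29236 + 154977)/(-492047 + 34821) = 184213/(-457226) = 184213*(-1/457226) = -184213/457226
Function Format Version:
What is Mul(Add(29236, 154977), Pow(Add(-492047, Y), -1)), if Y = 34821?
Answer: Rational(-184213, 457226) ≈ -0.40289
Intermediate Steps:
Mul(Add(29236, 154977), Pow(Add(-492047, Y), -1)) = Mul(Add(29236, 154977), Pow(Add(-492047, 34821), -1)) = Mul(184213, Pow(-457226, -1)) = Mul(184213, Rational(-1, 457226)) = Rational(-184213, 457226)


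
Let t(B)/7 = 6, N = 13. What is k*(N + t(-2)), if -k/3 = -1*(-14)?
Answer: -2310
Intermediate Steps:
t(B) = 42 (t(B) = 7*6 = 42)
k = -42 (k = -(-3)*(-14) = -3*14 = -42)
k*(N + t(-2)) = -42*(13 + 42) = -42*55 = -2310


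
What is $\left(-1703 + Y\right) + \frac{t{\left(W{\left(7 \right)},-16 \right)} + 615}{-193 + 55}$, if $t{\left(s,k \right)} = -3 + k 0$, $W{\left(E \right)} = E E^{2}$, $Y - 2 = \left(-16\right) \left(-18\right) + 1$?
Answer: $- \frac{32578}{23} \approx -1416.4$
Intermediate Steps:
$Y = 291$ ($Y = 2 + \left(\left(-16\right) \left(-18\right) + 1\right) = 2 + \left(288 + 1\right) = 2 + 289 = 291$)
$W{\left(E \right)} = E^{3}$
$t{\left(s,k \right)} = -3$ ($t{\left(s,k \right)} = -3 + 0 = -3$)
$\left(-1703 + Y\right) + \frac{t{\left(W{\left(7 \right)},-16 \right)} + 615}{-193 + 55} = \left(-1703 + 291\right) + \frac{-3 + 615}{-193 + 55} = -1412 + \frac{612}{-138} = -1412 + 612 \left(- \frac{1}{138}\right) = -1412 - \frac{102}{23} = - \frac{32578}{23}$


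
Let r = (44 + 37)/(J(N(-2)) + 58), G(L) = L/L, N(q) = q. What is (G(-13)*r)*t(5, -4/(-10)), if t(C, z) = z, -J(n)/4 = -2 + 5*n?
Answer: 81/265 ≈ 0.30566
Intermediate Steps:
J(n) = 8 - 20*n (J(n) = -4*(-2 + 5*n) = 8 - 20*n)
G(L) = 1
r = 81/106 (r = (44 + 37)/((8 - 20*(-2)) + 58) = 81/((8 + 40) + 58) = 81/(48 + 58) = 81/106 ≈ 0.76415)
(G(-13)*r)*t(5, -4/(-10)) = (1*(81/106))*(-4/(-10)) = 81*(-4*(-⅒))/106 = (81/106)*(⅖) = 81/265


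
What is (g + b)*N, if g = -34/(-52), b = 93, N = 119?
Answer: 289765/26 ≈ 11145.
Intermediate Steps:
g = 17/26 (g = -34*(-1/52) = 17/26 ≈ 0.65385)
(g + b)*N = (17/26 + 93)*119 = (2435/26)*119 = 289765/26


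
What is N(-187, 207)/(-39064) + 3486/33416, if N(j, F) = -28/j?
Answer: 1591511425/15256425668 ≈ 0.10432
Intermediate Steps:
N(-187, 207)/(-39064) + 3486/33416 = -28/(-187)/(-39064) + 3486/33416 = -28*(-1/187)*(-1/39064) + 3486*(1/33416) = (28/187)*(-1/39064) + 1743/16708 = -7/1826242 + 1743/16708 = 1591511425/15256425668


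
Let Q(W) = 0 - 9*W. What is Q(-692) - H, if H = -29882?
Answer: 36110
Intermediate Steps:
Q(W) = -9*W
Q(-692) - H = -9*(-692) - 1*(-29882) = 6228 + 29882 = 36110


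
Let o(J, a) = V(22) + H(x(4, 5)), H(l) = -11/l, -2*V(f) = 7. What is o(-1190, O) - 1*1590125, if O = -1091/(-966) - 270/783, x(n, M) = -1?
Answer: -3180235/2 ≈ -1.5901e+6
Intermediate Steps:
V(f) = -7/2 (V(f) = -½*7 = -7/2)
O = 21979/28014 (O = -1091*(-1/966) - 270*1/783 = 1091/966 - 10/29 = 21979/28014 ≈ 0.78457)
o(J, a) = 15/2 (o(J, a) = -7/2 - 11/(-1) = -7/2 - 11*(-1) = -7/2 + 11 = 15/2)
o(-1190, O) - 1*1590125 = 15/2 - 1*1590125 = 15/2 - 1590125 = -3180235/2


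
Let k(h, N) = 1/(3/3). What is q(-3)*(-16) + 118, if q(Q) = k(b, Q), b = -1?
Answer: 102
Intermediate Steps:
k(h, N) = 1 (k(h, N) = 1/(3*(⅓)) = 1/1 = 1)
q(Q) = 1
q(-3)*(-16) + 118 = 1*(-16) + 118 = -16 + 118 = 102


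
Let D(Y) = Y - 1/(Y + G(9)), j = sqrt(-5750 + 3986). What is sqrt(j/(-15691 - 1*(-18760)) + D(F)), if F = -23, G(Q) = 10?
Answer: sqrt(-4054253346 + 2420418*I)/13299 ≈ 0.0014292 + 4.7878*I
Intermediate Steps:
j = 42*I (j = sqrt(-1764) = 42*I ≈ 42.0*I)
D(Y) = Y - 1/(10 + Y) (D(Y) = Y - 1/(Y + 10) = Y - 1/(10 + Y))
sqrt(j/(-15691 - 1*(-18760)) + D(F)) = sqrt((42*I)/(-15691 - 1*(-18760)) + (-1 + (-23)**2 + 10*(-23))/(10 - 23)) = sqrt((42*I)/(-15691 + 18760) + (-1 + 529 - 230)/(-13)) = sqrt((42*I)/3069 - 1/13*298) = sqrt((42*I)*(1/3069) - 298/13) = sqrt(14*I/1023 - 298/13) = sqrt(-298/13 + 14*I/1023)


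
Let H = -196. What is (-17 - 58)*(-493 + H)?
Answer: 51675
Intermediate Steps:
(-17 - 58)*(-493 + H) = (-17 - 58)*(-493 - 196) = -75*(-689) = 51675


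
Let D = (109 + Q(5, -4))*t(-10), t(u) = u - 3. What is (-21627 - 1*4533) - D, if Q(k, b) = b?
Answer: -24795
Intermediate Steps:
t(u) = -3 + u
D = -1365 (D = (109 - 4)*(-3 - 10) = 105*(-13) = -1365)
(-21627 - 1*4533) - D = (-21627 - 1*4533) - 1*(-1365) = (-21627 - 4533) + 1365 = -26160 + 1365 = -24795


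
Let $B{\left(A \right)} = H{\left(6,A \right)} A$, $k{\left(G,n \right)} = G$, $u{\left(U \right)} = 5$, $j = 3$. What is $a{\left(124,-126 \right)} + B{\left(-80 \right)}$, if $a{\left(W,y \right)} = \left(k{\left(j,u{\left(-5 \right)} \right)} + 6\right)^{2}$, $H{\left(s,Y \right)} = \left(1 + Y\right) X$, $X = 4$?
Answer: $25361$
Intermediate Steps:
$H{\left(s,Y \right)} = 4 + 4 Y$ ($H{\left(s,Y \right)} = \left(1 + Y\right) 4 = 4 + 4 Y$)
$B{\left(A \right)} = A \left(4 + 4 A\right)$ ($B{\left(A \right)} = \left(4 + 4 A\right) A = A \left(4 + 4 A\right)$)
$a{\left(W,y \right)} = 81$ ($a{\left(W,y \right)} = \left(3 + 6\right)^{2} = 9^{2} = 81$)
$a{\left(124,-126 \right)} + B{\left(-80 \right)} = 81 + 4 \left(-80\right) \left(1 - 80\right) = 81 + 4 \left(-80\right) \left(-79\right) = 81 + 25280 = 25361$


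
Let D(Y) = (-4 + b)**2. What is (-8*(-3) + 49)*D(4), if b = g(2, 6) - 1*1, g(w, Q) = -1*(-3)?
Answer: 292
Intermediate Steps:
g(w, Q) = 3
b = 2 (b = 3 - 1*1 = 3 - 1 = 2)
D(Y) = 4 (D(Y) = (-4 + 2)**2 = (-2)**2 = 4)
(-8*(-3) + 49)*D(4) = (-8*(-3) + 49)*4 = (24 + 49)*4 = 73*4 = 292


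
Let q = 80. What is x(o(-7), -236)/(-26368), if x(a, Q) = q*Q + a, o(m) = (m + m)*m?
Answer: 9391/13184 ≈ 0.71230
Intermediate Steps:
o(m) = 2*m² (o(m) = (2*m)*m = 2*m²)
x(a, Q) = a + 80*Q (x(a, Q) = 80*Q + a = a + 80*Q)
x(o(-7), -236)/(-26368) = (2*(-7)² + 80*(-236))/(-26368) = (2*49 - 18880)*(-1/26368) = (98 - 18880)*(-1/26368) = -18782*(-1/26368) = 9391/13184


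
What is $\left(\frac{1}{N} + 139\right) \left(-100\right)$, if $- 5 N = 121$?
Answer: $- \frac{1681400}{121} \approx -13896.0$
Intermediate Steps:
$N = - \frac{121}{5}$ ($N = \left(- \frac{1}{5}\right) 121 = - \frac{121}{5} \approx -24.2$)
$\left(\frac{1}{N} + 139\right) \left(-100\right) = \left(\frac{1}{- \frac{121}{5}} + 139\right) \left(-100\right) = \left(- \frac{5}{121} + 139\right) \left(-100\right) = \frac{16814}{121} \left(-100\right) = - \frac{1681400}{121}$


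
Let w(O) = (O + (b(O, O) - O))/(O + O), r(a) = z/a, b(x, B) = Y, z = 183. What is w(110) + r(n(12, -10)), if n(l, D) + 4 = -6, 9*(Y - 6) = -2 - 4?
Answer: -6031/330 ≈ -18.276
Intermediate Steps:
Y = 16/3 (Y = 6 + (-2 - 4)/9 = 6 + (1/9)*(-6) = 6 - 2/3 = 16/3 ≈ 5.3333)
n(l, D) = -10 (n(l, D) = -4 - 6 = -10)
b(x, B) = 16/3
r(a) = 183/a
w(O) = 8/(3*O) (w(O) = (O + (16/3 - O))/(O + O) = 16/(3*((2*O))) = 16*(1/(2*O))/3 = 8/(3*O))
w(110) + r(n(12, -10)) = (8/3)/110 + 183/(-10) = (8/3)*(1/110) + 183*(-1/10) = 4/165 - 183/10 = -6031/330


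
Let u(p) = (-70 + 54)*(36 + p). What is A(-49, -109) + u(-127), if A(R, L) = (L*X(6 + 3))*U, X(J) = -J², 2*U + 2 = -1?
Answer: -23575/2 ≈ -11788.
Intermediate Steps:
U = -3/2 (U = -1 + (½)*(-1) = -1 - ½ = -3/2 ≈ -1.5000)
u(p) = -576 - 16*p (u(p) = -16*(36 + p) = -576 - 16*p)
A(R, L) = 243*L/2 (A(R, L) = (L*(-(6 + 3)²))*(-3/2) = (L*(-1*9²))*(-3/2) = (L*(-1*81))*(-3/2) = (L*(-81))*(-3/2) = -81*L*(-3/2) = 243*L/2)
A(-49, -109) + u(-127) = (243/2)*(-109) + (-576 - 16*(-127)) = -26487/2 + (-576 + 2032) = -26487/2 + 1456 = -23575/2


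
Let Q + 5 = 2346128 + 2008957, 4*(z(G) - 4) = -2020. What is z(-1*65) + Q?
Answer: 4354579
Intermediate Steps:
z(G) = -501 (z(G) = 4 + (¼)*(-2020) = 4 - 505 = -501)
Q = 4355080 (Q = -5 + (2346128 + 2008957) = -5 + 4355085 = 4355080)
z(-1*65) + Q = -501 + 4355080 = 4354579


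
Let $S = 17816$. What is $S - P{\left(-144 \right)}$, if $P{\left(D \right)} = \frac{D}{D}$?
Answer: $17815$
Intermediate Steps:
$P{\left(D \right)} = 1$
$S - P{\left(-144 \right)} = 17816 - 1 = 17815$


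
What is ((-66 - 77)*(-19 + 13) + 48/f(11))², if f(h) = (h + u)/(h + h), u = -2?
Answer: 8561476/9 ≈ 9.5128e+5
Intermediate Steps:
f(h) = (-2 + h)/(2*h) (f(h) = (h - 2)/(h + h) = (-2 + h)/((2*h)) = (-2 + h)*(1/(2*h)) = (-2 + h)/(2*h))
((-66 - 77)*(-19 + 13) + 48/f(11))² = ((-66 - 77)*(-19 + 13) + 48/(((½)*(-2 + 11)/11)))² = (-143*(-6) + 48/(((½)*(1/11)*9)))² = (858 + 48/(9/22))² = (858 + 48*(22/9))² = (858 + 352/3)² = (2926/3)² = 8561476/9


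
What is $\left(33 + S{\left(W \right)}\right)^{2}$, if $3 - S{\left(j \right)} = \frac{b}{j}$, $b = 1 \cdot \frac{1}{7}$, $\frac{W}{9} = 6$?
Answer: $\frac{185150449}{142884} \approx 1295.8$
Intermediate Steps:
$W = 54$ ($W = 9 \cdot 6 = 54$)
$b = \frac{1}{7}$ ($b = 1 \cdot \frac{1}{7} = \frac{1}{7} \approx 0.14286$)
$S{\left(j \right)} = 3 - \frac{1}{7 j}$
$\left(33 + S{\left(W \right)}\right)^{2} = \left(33 + \left(3 - \frac{1}{7 \cdot 54}\right)\right)^{2} = \left(33 + \left(3 - \frac{1}{378}\right)\right)^{2} = \left(33 + \frac{1133}{378}\right)^{2} = \left(\frac{13607}{378}\right)^{2} = \frac{185150449}{142884}$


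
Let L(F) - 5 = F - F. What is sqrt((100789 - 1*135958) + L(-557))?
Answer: 2*I*sqrt(8791) ≈ 187.52*I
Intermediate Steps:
L(F) = 5 (L(F) = 5 + (F - F) = 5 + 0 = 5)
sqrt((100789 - 1*135958) + L(-557)) = sqrt((100789 - 1*135958) + 5) = sqrt((100789 - 135958) + 5) = sqrt(-35169 + 5) = sqrt(-35164) = 2*I*sqrt(8791)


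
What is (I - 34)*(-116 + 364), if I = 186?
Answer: 37696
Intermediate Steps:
(I - 34)*(-116 + 364) = (186 - 34)*(-116 + 364) = 152*248 = 37696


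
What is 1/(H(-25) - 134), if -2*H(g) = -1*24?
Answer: -1/122 ≈ -0.0081967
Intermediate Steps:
H(g) = 12 (H(g) = -(-1)*24/2 = -½*(-24) = 12)
1/(H(-25) - 134) = 1/(12 - 134) = 1/(-122) = -1/122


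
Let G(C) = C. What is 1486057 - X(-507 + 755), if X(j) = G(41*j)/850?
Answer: 631569141/425 ≈ 1.4860e+6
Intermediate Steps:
X(j) = 41*j/850 (X(j) = (41*j)/850 = (41*j)*(1/850) = 41*j/850)
1486057 - X(-507 + 755) = 1486057 - 41*(-507 + 755)/850 = 1486057 - 41*248/850 = 1486057 - 1*5084/425 = 1486057 - 5084/425 = 631569141/425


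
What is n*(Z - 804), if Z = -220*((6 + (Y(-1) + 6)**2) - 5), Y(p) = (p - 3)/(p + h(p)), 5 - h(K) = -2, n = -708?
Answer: 15466496/3 ≈ 5.1555e+6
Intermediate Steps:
h(K) = 7 (h(K) = 5 - 1*(-2) = 5 + 2 = 7)
Y(p) = (-3 + p)/(7 + p) (Y(p) = (p - 3)/(p + 7) = (-3 + p)/(7 + p))
Z = -58300/9 (Z = -220*((6 + ((-3 - 1)/(7 - 1) + 6)**2) - 5) = -220*((6 + (-4/6 + 6)**2) - 5) = -220*((6 + ((1/6)*(-4) + 6)**2) - 5) = -220*((6 + (-2/3 + 6)**2) - 5) = -220*((6 + (16/3)**2) - 5) = -220*((6 + 256/9) - 5) = -220*(310/9 - 5) = -220*265/9 = -58300/9 ≈ -6477.8)
n*(Z - 804) = -708*(-58300/9 - 804) = -708*(-65536/9) = 15466496/3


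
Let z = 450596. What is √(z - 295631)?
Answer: √154965 ≈ 393.66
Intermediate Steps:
√(z - 295631) = √(450596 - 295631) = √154965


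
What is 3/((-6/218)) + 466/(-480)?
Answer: -26393/240 ≈ -109.97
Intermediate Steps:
3/((-6/218)) + 466/(-480) = 3/((-6*1/218)) + 466*(-1/480) = 3/(-3/109) - 233/240 = 3*(-109/3) - 233/240 = -109 - 233/240 = -26393/240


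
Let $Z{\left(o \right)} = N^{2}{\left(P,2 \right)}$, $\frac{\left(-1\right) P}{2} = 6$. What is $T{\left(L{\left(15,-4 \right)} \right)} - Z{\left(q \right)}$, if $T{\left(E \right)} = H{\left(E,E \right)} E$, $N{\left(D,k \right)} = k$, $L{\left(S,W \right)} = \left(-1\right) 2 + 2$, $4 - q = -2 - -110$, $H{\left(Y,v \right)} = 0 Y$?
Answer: $-4$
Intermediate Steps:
$P = -12$ ($P = \left(-2\right) 6 = -12$)
$H{\left(Y,v \right)} = 0$
$q = -104$ ($q = 4 - \left(-2 - -110\right) = 4 - \left(-2 + 110\right) = 4 - 108 = -104$)
$L{\left(S,W \right)} = 0$ ($L{\left(S,W \right)} = -2 + 2 = 0$)
$Z{\left(o \right)} = 4$ ($Z{\left(o \right)} = 2^{2} = 4$)
$T{\left(E \right)} = 0$ ($T{\left(E \right)} = 0 E = 0$)
$T{\left(L{\left(15,-4 \right)} \right)} - Z{\left(q \right)} = 0 - 4 = -4$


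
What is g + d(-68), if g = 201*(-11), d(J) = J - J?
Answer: -2211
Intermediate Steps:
d(J) = 0
g = -2211
g + d(-68) = -2211 + 0 = -2211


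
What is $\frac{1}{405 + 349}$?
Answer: $\frac{1}{754} \approx 0.0013263$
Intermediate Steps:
$\frac{1}{405 + 349} = \frac{1}{754}$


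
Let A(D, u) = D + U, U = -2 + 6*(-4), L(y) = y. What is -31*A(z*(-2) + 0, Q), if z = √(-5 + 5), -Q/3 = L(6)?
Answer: 806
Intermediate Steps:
Q = -18 (Q = -3*6 = -18)
z = 0 (z = √0 = 0)
U = -26 (U = -2 - 24 = -26)
A(D, u) = -26 + D (A(D, u) = D - 26 = -26 + D)
-31*A(z*(-2) + 0, Q) = -31*(-26 + (0*(-2) + 0)) = -31*(-26 + (0 + 0)) = -31*(-26 + 0) = -31*(-26) = 806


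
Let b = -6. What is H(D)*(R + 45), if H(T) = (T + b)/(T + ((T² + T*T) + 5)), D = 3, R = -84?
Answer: 9/2 ≈ 4.5000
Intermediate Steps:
H(T) = (-6 + T)/(5 + T + 2*T²) (H(T) = (T - 6)/(T + ((T² + T*T) + 5)) = (-6 + T)/(T + ((T² + T²) + 5)) = (-6 + T)/(T + (2*T² + 5)) = (-6 + T)/(T + (5 + 2*T²)) = (-6 + T)/(5 + T + 2*T²))
H(D)*(R + 45) = ((-6 + 3)/(5 + 3 + 2*3²))*(-84 + 45) = (-3/(5 + 3 + 2*9))*(-39) = (-3/(5 + 3 + 18))*(-39) = (-3/26)*(-39) = ((1/26)*(-3))*(-39) = -3/26*(-39) = 9/2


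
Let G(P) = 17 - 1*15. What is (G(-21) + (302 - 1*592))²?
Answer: 82944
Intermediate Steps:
G(P) = 2 (G(P) = 17 - 15 = 2)
(G(-21) + (302 - 1*592))² = (2 + (302 - 1*592))² = (2 + (302 - 592))² = (2 - 290)² = (-288)² = 82944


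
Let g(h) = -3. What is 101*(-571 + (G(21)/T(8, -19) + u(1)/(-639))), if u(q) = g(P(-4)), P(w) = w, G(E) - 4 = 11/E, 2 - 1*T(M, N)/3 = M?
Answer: -1548442817/26838 ≈ -57696.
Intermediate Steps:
T(M, N) = 6 - 3*M
G(E) = 4 + 11/E
u(q) = -3
101*(-571 + (G(21)/T(8, -19) + u(1)/(-639))) = 101*(-571 + ((4 + 11/21)/(6 - 3*8) - 3/(-639))) = 101*(-571 + ((4 + 11*(1/21))/(6 - 24) - 3*(-1/639))) = 101*(-571 + ((4 + 11/21)/(-18) + 1/213)) = 101*(-571 + ((95/21)*(-1/18) + 1/213)) = 101*(-571 + (-95/378 + 1/213)) = 101*(-571 - 6619/26838) = 101*(-15331117/26838) = -1548442817/26838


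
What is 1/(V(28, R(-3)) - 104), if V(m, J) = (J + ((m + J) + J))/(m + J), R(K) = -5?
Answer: -23/2379 ≈ -0.0096679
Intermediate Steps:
V(m, J) = (m + 3*J)/(J + m) (V(m, J) = (J + ((J + m) + J))/(J + m) = (J + (m + 2*J))/(J + m) = (m + 3*J)/(J + m))
1/(V(28, R(-3)) - 104) = 1/((28 + 3*(-5))/(-5 + 28) - 104) = 1/((28 - 15)/23 - 104) = 1/((1/23)*13 - 104) = 1/(13/23 - 104) = 1/(-2379/23) = -23/2379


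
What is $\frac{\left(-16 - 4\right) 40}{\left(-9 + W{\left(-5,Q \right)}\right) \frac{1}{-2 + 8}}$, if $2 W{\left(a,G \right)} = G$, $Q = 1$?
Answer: $\frac{9600}{17} \approx 564.71$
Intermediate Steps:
$W{\left(a,G \right)} = \frac{G}{2}$
$\frac{\left(-16 - 4\right) 40}{\left(-9 + W{\left(-5,Q \right)}\right) \frac{1}{-2 + 8}} = \frac{\left(-16 - 4\right) 40}{\left(-9 + \frac{1}{2} \cdot 1\right) \frac{1}{-2 + 8}} = \frac{\left(-16 - 4\right) 40}{\left(-9 + \frac{1}{2}\right) \frac{1}{6}} = \frac{\left(-20\right) 40}{\left(- \frac{17}{2}\right) \frac{1}{6}} = - \frac{800}{- \frac{17}{12}} = \left(-800\right) \left(- \frac{12}{17}\right) = \frac{9600}{17}$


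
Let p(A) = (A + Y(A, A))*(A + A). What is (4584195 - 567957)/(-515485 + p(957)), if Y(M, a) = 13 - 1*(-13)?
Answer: 4016238/1365977 ≈ 2.9402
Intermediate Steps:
Y(M, a) = 26 (Y(M, a) = 13 + 13 = 26)
p(A) = 2*A*(26 + A) (p(A) = (A + 26)*(A + A) = (26 + A)*(2*A) = 2*A*(26 + A))
(4584195 - 567957)/(-515485 + p(957)) = (4584195 - 567957)/(-515485 + 2*957*(26 + 957)) = 4016238/(-515485 + 2*957*983) = 4016238/(-515485 + 1881462) = 4016238/1365977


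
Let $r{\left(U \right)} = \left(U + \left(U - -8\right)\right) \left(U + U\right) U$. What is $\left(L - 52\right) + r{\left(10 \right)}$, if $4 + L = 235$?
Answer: $5779$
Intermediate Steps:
$r{\left(U \right)} = 2 U^{2} \left(8 + 2 U\right)$ ($r{\left(U \right)} = \left(U + \left(U + 8\right)\right) 2 U U = \left(U + \left(8 + U\right)\right) 2 U U = \left(8 + 2 U\right) 2 U U = 2 U \left(8 + 2 U\right) U = 2 U^{2} \left(8 + 2 U\right)$)
$L = 231$ ($L = -4 + 235 = 231$)
$\left(L - 52\right) + r{\left(10 \right)} = \left(231 - 52\right) + 4 \cdot 10^{2} \left(4 + 10\right) = 179 + 4 \cdot 100 \cdot 14 = 179 + 5600 = 5779$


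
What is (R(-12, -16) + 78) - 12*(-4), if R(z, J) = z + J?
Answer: 98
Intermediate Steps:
R(z, J) = J + z
(R(-12, -16) + 78) - 12*(-4) = ((-16 - 12) + 78) - 12*(-4) = (-28 + 78) + 48 = 50 + 48 = 98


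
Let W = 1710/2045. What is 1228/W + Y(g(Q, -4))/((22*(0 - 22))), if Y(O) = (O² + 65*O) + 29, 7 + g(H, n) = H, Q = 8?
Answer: 121528739/82764 ≈ 1468.4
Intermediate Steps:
g(H, n) = -7 + H
Y(O) = 29 + O² + 65*O
W = 342/409 (W = 1710*(1/2045) = 342/409 ≈ 0.83619)
1228/W + Y(g(Q, -4))/((22*(0 - 22))) = 1228/(342/409) + (29 + (-7 + 8)² + 65*(-7 + 8))/((22*(0 - 22))) = 1228*(409/342) + (29 + 1² + 65*1)/((22*(-22))) = 251126/171 + (29 + 1 + 65)/(-484) = 251126/171 + 95*(-1/484) = 251126/171 - 95/484 = 121528739/82764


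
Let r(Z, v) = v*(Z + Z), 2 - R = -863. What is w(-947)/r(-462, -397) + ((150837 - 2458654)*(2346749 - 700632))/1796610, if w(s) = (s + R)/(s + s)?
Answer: -73316549927581172073/34673187214820 ≈ -2.1145e+6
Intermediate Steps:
R = 865 (R = 2 - 1*(-863) = 2 + 863 = 865)
w(s) = (865 + s)/(2*s) (w(s) = (s + 865)/(s + s) = (865 + s)/((2*s)) = (865 + s)*(1/(2*s)) = (865 + s)/(2*s))
r(Z, v) = 2*Z*v (r(Z, v) = v*(2*Z) = 2*Z*v)
w(-947)/r(-462, -397) + ((150837 - 2458654)*(2346749 - 700632))/1796610 = ((½)*(865 - 947)/(-947))/((2*(-462)*(-397))) + ((150837 - 2458654)*(2346749 - 700632))/1796610 = ((½)*(-1/947)*(-82))/366828 - 2307817*1646117*(1/1796610) = (41/947)*(1/366828) - 3798936796589*1/1796610 = 41/347386116 - 3798936796589/1796610 = -73316549927581172073/34673187214820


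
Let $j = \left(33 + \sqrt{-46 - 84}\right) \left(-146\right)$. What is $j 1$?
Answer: $-4818 - 146 i \sqrt{130} \approx -4818.0 - 1664.7 i$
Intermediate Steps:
$j = -4818 - 146 i \sqrt{130}$ ($j = \left(33 + \sqrt{-130}\right) \left(-146\right) = \left(33 + i \sqrt{130}\right) \left(-146\right) = -4818 - 146 i \sqrt{130} \approx -4818.0 - 1664.7 i$)
$j 1 = \left(-4818 - 146 i \sqrt{130}\right) 1 = -4818 - 146 i \sqrt{130}$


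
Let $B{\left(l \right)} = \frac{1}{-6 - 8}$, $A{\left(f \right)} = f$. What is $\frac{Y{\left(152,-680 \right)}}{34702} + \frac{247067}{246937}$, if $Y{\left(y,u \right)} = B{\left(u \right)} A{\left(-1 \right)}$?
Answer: $\frac{120032313413}{119968908836} \approx 1.0005$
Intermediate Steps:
$B{\left(l \right)} = - \frac{1}{14}$ ($B{\left(l \right)} = \frac{1}{-14} = - \frac{1}{14}$)
$Y{\left(y,u \right)} = \frac{1}{14}$ ($Y{\left(y,u \right)} = \left(- \frac{1}{14}\right) \left(-1\right) = \frac{1}{14}$)
$\frac{Y{\left(152,-680 \right)}}{34702} + \frac{247067}{246937} = \frac{1}{14 \cdot 34702} + \frac{247067}{246937} = \frac{1}{14} \cdot \frac{1}{34702} + 247067 \cdot \frac{1}{246937} = \frac{1}{485828} + \frac{247067}{246937} = \frac{120032313413}{119968908836}$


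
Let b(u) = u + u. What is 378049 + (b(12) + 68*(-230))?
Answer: 362433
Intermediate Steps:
b(u) = 2*u
378049 + (b(12) + 68*(-230)) = 378049 + (2*12 + 68*(-230)) = 378049 + (24 - 15640) = 378049 - 15616 = 362433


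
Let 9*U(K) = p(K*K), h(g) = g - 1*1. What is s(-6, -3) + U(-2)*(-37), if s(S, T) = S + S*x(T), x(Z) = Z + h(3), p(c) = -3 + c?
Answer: -37/9 ≈ -4.1111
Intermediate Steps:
h(g) = -1 + g (h(g) = g - 1 = -1 + g)
U(K) = -1/3 + K**2/9 (U(K) = (-3 + K*K)/9 = (-3 + K**2)/9 = -1/3 + K**2/9)
x(Z) = 2 + Z (x(Z) = Z + (-1 + 3) = Z + 2 = 2 + Z)
s(S, T) = S + S*(2 + T)
s(-6, -3) + U(-2)*(-37) = -6*(3 - 3) + (-1/3 + (1/9)*(-2)**2)*(-37) = -6*0 + (-1/3 + (1/9)*4)*(-37) = 0 + (-1/3 + 4/9)*(-37) = 0 + (1/9)*(-37) = 0 - 37/9 = -37/9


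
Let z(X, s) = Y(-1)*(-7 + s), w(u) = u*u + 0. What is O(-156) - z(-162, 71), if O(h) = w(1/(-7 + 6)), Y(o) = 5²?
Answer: -1599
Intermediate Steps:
Y(o) = 25
w(u) = u² (w(u) = u² + 0 = u²)
z(X, s) = -175 + 25*s (z(X, s) = 25*(-7 + s) = -175 + 25*s)
O(h) = 1 (O(h) = (1/(-7 + 6))² = (1/(-1))² = (-1)² = 1)
O(-156) - z(-162, 71) = 1 - (-175 + 25*71) = 1 - (-175 + 1775) = 1 - 1*1600 = 1 - 1600 = -1599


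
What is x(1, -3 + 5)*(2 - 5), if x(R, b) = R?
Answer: -3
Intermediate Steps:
x(1, -3 + 5)*(2 - 5) = 1*(2 - 5) = 1*(-3) = -3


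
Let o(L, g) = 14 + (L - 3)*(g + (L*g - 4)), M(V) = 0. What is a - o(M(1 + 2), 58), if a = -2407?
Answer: -2259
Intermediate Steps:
o(L, g) = 14 + (-3 + L)*(-4 + g + L*g) (o(L, g) = 14 + (-3 + L)*(g + (-4 + L*g)) = 14 + (-3 + L)*(-4 + g + L*g))
a - o(M(1 + 2), 58) = -2407 - (26 - 4*0 - 3*58 + 58*0**2 - 2*0*58) = -2407 - (26 + 0 - 174 + 58*0 + 0) = -2407 - (26 + 0 - 174 + 0 + 0) = -2407 - 1*(-148) = -2407 + 148 = -2259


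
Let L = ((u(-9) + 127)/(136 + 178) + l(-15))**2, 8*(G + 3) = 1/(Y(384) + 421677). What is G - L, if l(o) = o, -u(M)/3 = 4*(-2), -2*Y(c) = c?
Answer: -17770034334281/83113470120 ≈ -213.80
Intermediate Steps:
Y(c) = -c/2
u(M) = 24 (u(M) = -12*(-2) = -3*(-8) = 24)
G = -10115639/3371880 (G = -3 + 1/(8*(-1/2*384 + 421677)) = -3 + 1/(8*(-192 + 421677)) = -3 + (1/8)/421485 = -3 + (1/8)*(1/421485) = -3 + 1/3371880 = -10115639/3371880 ≈ -3.0000)
L = 20784481/98596 (L = ((24 + 127)/(136 + 178) - 15)**2 = (151/314 - 15)**2 = (-4559/314)**2 = 20784481/98596 ≈ 210.80)
G - L = -10115639/3371880 - 1*20784481/98596 = -10115639/3371880 - 20784481/98596 = -17770034334281/83113470120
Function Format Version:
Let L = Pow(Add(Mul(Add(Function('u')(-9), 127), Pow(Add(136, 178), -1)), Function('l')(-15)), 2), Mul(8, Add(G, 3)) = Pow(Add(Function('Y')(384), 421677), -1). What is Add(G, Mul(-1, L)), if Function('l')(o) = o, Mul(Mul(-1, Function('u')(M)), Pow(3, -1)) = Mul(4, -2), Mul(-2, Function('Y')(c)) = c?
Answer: Rational(-17770034334281, 83113470120) ≈ -213.80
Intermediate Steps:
Function('Y')(c) = Mul(Rational(-1, 2), c)
Function('u')(M) = 24 (Function('u')(M) = Mul(-3, Mul(4, -2)) = Mul(-3, -8) = 24)
G = Rational(-10115639, 3371880) (G = Add(-3, Mul(Rational(1, 8), Pow(Add(Mul(Rational(-1, 2), 384), 421677), -1))) = Add(-3, Mul(Rational(1, 8), Pow(Add(-192, 421677), -1))) = Add(-3, Mul(Rational(1, 8), Pow(421485, -1))) = Add(-3, Mul(Rational(1, 8), Rational(1, 421485))) = Add(-3, Rational(1, 3371880)) = Rational(-10115639, 3371880) ≈ -3.0000)
L = Rational(20784481, 98596) (L = Pow(Add(Mul(Add(24, 127), Pow(Add(136, 178), -1)), -15), 2) = Pow(Add(Mul(151, Pow(314, -1)), -15), 2) = Pow(Add(Mul(151, Rational(1, 314)), -15), 2) = Pow(Add(Rational(151, 314), -15), 2) = Pow(Rational(-4559, 314), 2) = Rational(20784481, 98596) ≈ 210.80)
Add(G, Mul(-1, L)) = Add(Rational(-10115639, 3371880), Mul(-1, Rational(20784481, 98596))) = Add(Rational(-10115639, 3371880), Rational(-20784481, 98596)) = Rational(-17770034334281, 83113470120)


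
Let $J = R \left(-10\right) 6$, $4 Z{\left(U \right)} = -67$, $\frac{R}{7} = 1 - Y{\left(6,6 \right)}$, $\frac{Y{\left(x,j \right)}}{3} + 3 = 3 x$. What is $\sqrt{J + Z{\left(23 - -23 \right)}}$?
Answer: $\frac{13 \sqrt{437}}{2} \approx 135.88$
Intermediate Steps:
$Y{\left(x,j \right)} = -9 + 9 x$ ($Y{\left(x,j \right)} = -9 + 3 \cdot 3 x = -9 + 9 x$)
$R = -308$ ($R = 7 \left(1 - \left(-9 + 9 \cdot 6\right)\right) = 7 \left(1 - \left(-9 + 54\right)\right) = 7 \left(1 - 45\right) = 7 \left(-44\right) = -308$)
$Z{\left(U \right)} = - \frac{67}{4}$ ($Z{\left(U \right)} = \frac{1}{4} \left(-67\right) = - \frac{67}{4}$)
$J = 18480$ ($J = \left(-308\right) \left(-10\right) 6 = 3080 \cdot 6 = 18480$)
$\sqrt{J + Z{\left(23 - -23 \right)}} = \sqrt{18480 - \frac{67}{4}} = \sqrt{\frac{73853}{4}} = \frac{13 \sqrt{437}}{2}$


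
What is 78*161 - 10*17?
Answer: 12388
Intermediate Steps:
78*161 - 10*17 = 12558 - 170 = 12388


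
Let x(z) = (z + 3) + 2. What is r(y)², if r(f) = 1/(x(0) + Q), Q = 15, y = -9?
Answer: 1/400 ≈ 0.0025000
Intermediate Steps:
x(z) = 5 + z (x(z) = (3 + z) + 2 = 5 + z)
r(f) = 1/20 (r(f) = 1/((5 + 0) + 15) = 1/(5 + 15) = 1/20)
r(y)² = (1/20)² = 1/400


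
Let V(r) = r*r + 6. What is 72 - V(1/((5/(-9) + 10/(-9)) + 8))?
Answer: 23817/361 ≈ 65.975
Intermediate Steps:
V(r) = 6 + r² (V(r) = r² + 6 = 6 + r²)
72 - V(1/((5/(-9) + 10/(-9)) + 8)) = 72 - (6 + (1/((5/(-9) + 10/(-9)) + 8))²) = 72 - (6 + (1/((5*(-⅑) + 10*(-⅑)) + 8))²) = 72 - (6 + (1/((-5/9 - 10/9) + 8))²) = 72 - (6 + (1/(-5/3 + 8))²) = 72 - (6 + (1/(19/3))²) = 72 - (6 + (3/19)²) = 72 - (6 + 9/361) = 72 - 1*2175/361 = 72 - 2175/361 = 23817/361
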